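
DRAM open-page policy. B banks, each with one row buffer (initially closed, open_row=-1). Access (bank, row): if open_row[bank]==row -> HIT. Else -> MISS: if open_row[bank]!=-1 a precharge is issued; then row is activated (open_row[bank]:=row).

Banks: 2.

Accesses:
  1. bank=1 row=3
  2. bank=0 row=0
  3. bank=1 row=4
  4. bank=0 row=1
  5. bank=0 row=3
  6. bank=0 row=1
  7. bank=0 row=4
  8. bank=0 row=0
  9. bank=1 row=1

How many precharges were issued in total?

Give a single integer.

Answer: 7

Derivation:
Acc 1: bank1 row3 -> MISS (open row3); precharges=0
Acc 2: bank0 row0 -> MISS (open row0); precharges=0
Acc 3: bank1 row4 -> MISS (open row4); precharges=1
Acc 4: bank0 row1 -> MISS (open row1); precharges=2
Acc 5: bank0 row3 -> MISS (open row3); precharges=3
Acc 6: bank0 row1 -> MISS (open row1); precharges=4
Acc 7: bank0 row4 -> MISS (open row4); precharges=5
Acc 8: bank0 row0 -> MISS (open row0); precharges=6
Acc 9: bank1 row1 -> MISS (open row1); precharges=7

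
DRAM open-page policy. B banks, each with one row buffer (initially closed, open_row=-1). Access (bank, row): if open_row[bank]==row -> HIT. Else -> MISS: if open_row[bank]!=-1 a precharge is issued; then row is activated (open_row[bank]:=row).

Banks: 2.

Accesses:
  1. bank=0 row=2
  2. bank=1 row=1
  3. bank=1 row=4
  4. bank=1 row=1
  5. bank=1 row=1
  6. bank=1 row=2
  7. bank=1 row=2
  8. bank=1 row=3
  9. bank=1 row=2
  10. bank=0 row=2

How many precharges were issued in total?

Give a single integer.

Acc 1: bank0 row2 -> MISS (open row2); precharges=0
Acc 2: bank1 row1 -> MISS (open row1); precharges=0
Acc 3: bank1 row4 -> MISS (open row4); precharges=1
Acc 4: bank1 row1 -> MISS (open row1); precharges=2
Acc 5: bank1 row1 -> HIT
Acc 6: bank1 row2 -> MISS (open row2); precharges=3
Acc 7: bank1 row2 -> HIT
Acc 8: bank1 row3 -> MISS (open row3); precharges=4
Acc 9: bank1 row2 -> MISS (open row2); precharges=5
Acc 10: bank0 row2 -> HIT

Answer: 5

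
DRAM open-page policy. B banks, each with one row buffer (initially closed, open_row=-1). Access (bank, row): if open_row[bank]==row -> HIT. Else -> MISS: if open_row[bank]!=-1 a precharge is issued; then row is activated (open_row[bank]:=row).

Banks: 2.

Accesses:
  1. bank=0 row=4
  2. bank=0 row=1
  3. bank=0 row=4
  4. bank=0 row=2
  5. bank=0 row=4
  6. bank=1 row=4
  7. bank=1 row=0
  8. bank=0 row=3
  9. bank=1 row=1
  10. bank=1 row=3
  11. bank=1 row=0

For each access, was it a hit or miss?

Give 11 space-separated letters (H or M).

Answer: M M M M M M M M M M M

Derivation:
Acc 1: bank0 row4 -> MISS (open row4); precharges=0
Acc 2: bank0 row1 -> MISS (open row1); precharges=1
Acc 3: bank0 row4 -> MISS (open row4); precharges=2
Acc 4: bank0 row2 -> MISS (open row2); precharges=3
Acc 5: bank0 row4 -> MISS (open row4); precharges=4
Acc 6: bank1 row4 -> MISS (open row4); precharges=4
Acc 7: bank1 row0 -> MISS (open row0); precharges=5
Acc 8: bank0 row3 -> MISS (open row3); precharges=6
Acc 9: bank1 row1 -> MISS (open row1); precharges=7
Acc 10: bank1 row3 -> MISS (open row3); precharges=8
Acc 11: bank1 row0 -> MISS (open row0); precharges=9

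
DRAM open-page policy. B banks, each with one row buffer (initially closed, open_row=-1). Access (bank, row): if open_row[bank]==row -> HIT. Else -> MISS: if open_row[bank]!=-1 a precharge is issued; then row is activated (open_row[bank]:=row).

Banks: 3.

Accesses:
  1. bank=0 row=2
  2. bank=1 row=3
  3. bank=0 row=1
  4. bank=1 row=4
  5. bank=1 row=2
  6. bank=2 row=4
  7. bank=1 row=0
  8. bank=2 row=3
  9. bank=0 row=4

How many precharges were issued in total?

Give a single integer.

Acc 1: bank0 row2 -> MISS (open row2); precharges=0
Acc 2: bank1 row3 -> MISS (open row3); precharges=0
Acc 3: bank0 row1 -> MISS (open row1); precharges=1
Acc 4: bank1 row4 -> MISS (open row4); precharges=2
Acc 5: bank1 row2 -> MISS (open row2); precharges=3
Acc 6: bank2 row4 -> MISS (open row4); precharges=3
Acc 7: bank1 row0 -> MISS (open row0); precharges=4
Acc 8: bank2 row3 -> MISS (open row3); precharges=5
Acc 9: bank0 row4 -> MISS (open row4); precharges=6

Answer: 6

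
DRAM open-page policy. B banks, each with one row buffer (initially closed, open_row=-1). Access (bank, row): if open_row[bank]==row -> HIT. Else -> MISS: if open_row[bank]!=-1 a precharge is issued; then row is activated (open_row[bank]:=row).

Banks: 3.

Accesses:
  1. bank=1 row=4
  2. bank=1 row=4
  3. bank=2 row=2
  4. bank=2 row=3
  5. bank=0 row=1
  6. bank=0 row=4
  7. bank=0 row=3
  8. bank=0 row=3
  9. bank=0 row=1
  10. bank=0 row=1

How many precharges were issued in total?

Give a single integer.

Answer: 4

Derivation:
Acc 1: bank1 row4 -> MISS (open row4); precharges=0
Acc 2: bank1 row4 -> HIT
Acc 3: bank2 row2 -> MISS (open row2); precharges=0
Acc 4: bank2 row3 -> MISS (open row3); precharges=1
Acc 5: bank0 row1 -> MISS (open row1); precharges=1
Acc 6: bank0 row4 -> MISS (open row4); precharges=2
Acc 7: bank0 row3 -> MISS (open row3); precharges=3
Acc 8: bank0 row3 -> HIT
Acc 9: bank0 row1 -> MISS (open row1); precharges=4
Acc 10: bank0 row1 -> HIT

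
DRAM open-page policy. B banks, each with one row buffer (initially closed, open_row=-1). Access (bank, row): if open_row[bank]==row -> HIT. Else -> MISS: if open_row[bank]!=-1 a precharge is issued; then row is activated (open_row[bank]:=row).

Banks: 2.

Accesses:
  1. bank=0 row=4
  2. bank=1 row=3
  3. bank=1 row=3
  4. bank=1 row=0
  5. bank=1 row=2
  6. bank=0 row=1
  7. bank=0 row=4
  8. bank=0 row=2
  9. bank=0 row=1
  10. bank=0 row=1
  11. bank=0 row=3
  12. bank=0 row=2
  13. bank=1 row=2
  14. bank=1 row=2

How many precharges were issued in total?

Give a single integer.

Acc 1: bank0 row4 -> MISS (open row4); precharges=0
Acc 2: bank1 row3 -> MISS (open row3); precharges=0
Acc 3: bank1 row3 -> HIT
Acc 4: bank1 row0 -> MISS (open row0); precharges=1
Acc 5: bank1 row2 -> MISS (open row2); precharges=2
Acc 6: bank0 row1 -> MISS (open row1); precharges=3
Acc 7: bank0 row4 -> MISS (open row4); precharges=4
Acc 8: bank0 row2 -> MISS (open row2); precharges=5
Acc 9: bank0 row1 -> MISS (open row1); precharges=6
Acc 10: bank0 row1 -> HIT
Acc 11: bank0 row3 -> MISS (open row3); precharges=7
Acc 12: bank0 row2 -> MISS (open row2); precharges=8
Acc 13: bank1 row2 -> HIT
Acc 14: bank1 row2 -> HIT

Answer: 8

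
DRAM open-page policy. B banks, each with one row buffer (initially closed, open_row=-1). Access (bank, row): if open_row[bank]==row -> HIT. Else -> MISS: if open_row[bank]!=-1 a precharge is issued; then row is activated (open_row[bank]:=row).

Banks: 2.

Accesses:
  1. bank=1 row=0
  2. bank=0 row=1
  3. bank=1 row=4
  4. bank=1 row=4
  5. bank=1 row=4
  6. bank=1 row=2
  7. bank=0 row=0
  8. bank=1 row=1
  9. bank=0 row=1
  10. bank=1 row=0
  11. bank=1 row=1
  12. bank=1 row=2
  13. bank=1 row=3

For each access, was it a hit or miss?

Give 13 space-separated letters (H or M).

Answer: M M M H H M M M M M M M M

Derivation:
Acc 1: bank1 row0 -> MISS (open row0); precharges=0
Acc 2: bank0 row1 -> MISS (open row1); precharges=0
Acc 3: bank1 row4 -> MISS (open row4); precharges=1
Acc 4: bank1 row4 -> HIT
Acc 5: bank1 row4 -> HIT
Acc 6: bank1 row2 -> MISS (open row2); precharges=2
Acc 7: bank0 row0 -> MISS (open row0); precharges=3
Acc 8: bank1 row1 -> MISS (open row1); precharges=4
Acc 9: bank0 row1 -> MISS (open row1); precharges=5
Acc 10: bank1 row0 -> MISS (open row0); precharges=6
Acc 11: bank1 row1 -> MISS (open row1); precharges=7
Acc 12: bank1 row2 -> MISS (open row2); precharges=8
Acc 13: bank1 row3 -> MISS (open row3); precharges=9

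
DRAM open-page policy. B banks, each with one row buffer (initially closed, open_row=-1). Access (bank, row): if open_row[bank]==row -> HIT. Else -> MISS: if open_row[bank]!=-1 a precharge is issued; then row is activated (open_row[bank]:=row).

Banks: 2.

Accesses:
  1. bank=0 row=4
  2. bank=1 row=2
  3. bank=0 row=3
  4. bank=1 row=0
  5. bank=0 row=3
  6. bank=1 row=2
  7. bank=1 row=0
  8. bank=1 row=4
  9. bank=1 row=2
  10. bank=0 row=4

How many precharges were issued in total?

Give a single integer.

Acc 1: bank0 row4 -> MISS (open row4); precharges=0
Acc 2: bank1 row2 -> MISS (open row2); precharges=0
Acc 3: bank0 row3 -> MISS (open row3); precharges=1
Acc 4: bank1 row0 -> MISS (open row0); precharges=2
Acc 5: bank0 row3 -> HIT
Acc 6: bank1 row2 -> MISS (open row2); precharges=3
Acc 7: bank1 row0 -> MISS (open row0); precharges=4
Acc 8: bank1 row4 -> MISS (open row4); precharges=5
Acc 9: bank1 row2 -> MISS (open row2); precharges=6
Acc 10: bank0 row4 -> MISS (open row4); precharges=7

Answer: 7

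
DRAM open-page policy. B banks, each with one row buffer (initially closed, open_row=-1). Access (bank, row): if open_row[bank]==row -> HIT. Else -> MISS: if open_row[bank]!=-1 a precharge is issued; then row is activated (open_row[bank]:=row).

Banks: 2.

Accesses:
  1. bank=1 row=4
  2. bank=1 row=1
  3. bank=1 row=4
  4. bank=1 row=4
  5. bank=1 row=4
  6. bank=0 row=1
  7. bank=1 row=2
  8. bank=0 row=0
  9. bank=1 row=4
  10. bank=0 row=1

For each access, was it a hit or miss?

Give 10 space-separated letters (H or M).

Answer: M M M H H M M M M M

Derivation:
Acc 1: bank1 row4 -> MISS (open row4); precharges=0
Acc 2: bank1 row1 -> MISS (open row1); precharges=1
Acc 3: bank1 row4 -> MISS (open row4); precharges=2
Acc 4: bank1 row4 -> HIT
Acc 5: bank1 row4 -> HIT
Acc 6: bank0 row1 -> MISS (open row1); precharges=2
Acc 7: bank1 row2 -> MISS (open row2); precharges=3
Acc 8: bank0 row0 -> MISS (open row0); precharges=4
Acc 9: bank1 row4 -> MISS (open row4); precharges=5
Acc 10: bank0 row1 -> MISS (open row1); precharges=6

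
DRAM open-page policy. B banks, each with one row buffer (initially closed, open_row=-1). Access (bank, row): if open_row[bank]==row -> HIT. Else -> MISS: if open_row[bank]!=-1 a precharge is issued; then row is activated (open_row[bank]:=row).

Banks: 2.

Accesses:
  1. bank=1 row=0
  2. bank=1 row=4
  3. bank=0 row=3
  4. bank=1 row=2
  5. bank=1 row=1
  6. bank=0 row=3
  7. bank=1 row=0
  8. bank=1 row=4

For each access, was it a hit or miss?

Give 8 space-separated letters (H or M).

Acc 1: bank1 row0 -> MISS (open row0); precharges=0
Acc 2: bank1 row4 -> MISS (open row4); precharges=1
Acc 3: bank0 row3 -> MISS (open row3); precharges=1
Acc 4: bank1 row2 -> MISS (open row2); precharges=2
Acc 5: bank1 row1 -> MISS (open row1); precharges=3
Acc 6: bank0 row3 -> HIT
Acc 7: bank1 row0 -> MISS (open row0); precharges=4
Acc 8: bank1 row4 -> MISS (open row4); precharges=5

Answer: M M M M M H M M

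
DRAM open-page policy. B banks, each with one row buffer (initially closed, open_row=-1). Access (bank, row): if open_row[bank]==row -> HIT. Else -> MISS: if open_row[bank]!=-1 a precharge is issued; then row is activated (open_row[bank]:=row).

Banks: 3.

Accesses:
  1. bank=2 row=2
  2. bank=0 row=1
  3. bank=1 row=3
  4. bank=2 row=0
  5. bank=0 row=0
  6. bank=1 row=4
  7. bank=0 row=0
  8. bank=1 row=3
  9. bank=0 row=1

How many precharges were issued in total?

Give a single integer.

Acc 1: bank2 row2 -> MISS (open row2); precharges=0
Acc 2: bank0 row1 -> MISS (open row1); precharges=0
Acc 3: bank1 row3 -> MISS (open row3); precharges=0
Acc 4: bank2 row0 -> MISS (open row0); precharges=1
Acc 5: bank0 row0 -> MISS (open row0); precharges=2
Acc 6: bank1 row4 -> MISS (open row4); precharges=3
Acc 7: bank0 row0 -> HIT
Acc 8: bank1 row3 -> MISS (open row3); precharges=4
Acc 9: bank0 row1 -> MISS (open row1); precharges=5

Answer: 5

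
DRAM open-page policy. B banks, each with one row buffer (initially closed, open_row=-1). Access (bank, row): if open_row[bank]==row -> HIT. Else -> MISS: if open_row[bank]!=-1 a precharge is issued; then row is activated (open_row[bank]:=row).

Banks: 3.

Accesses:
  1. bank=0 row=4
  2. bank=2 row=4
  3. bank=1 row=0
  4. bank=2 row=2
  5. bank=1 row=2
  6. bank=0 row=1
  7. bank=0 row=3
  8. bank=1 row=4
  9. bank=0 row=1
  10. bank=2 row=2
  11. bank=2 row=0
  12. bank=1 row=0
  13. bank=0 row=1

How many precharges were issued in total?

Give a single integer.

Answer: 8

Derivation:
Acc 1: bank0 row4 -> MISS (open row4); precharges=0
Acc 2: bank2 row4 -> MISS (open row4); precharges=0
Acc 3: bank1 row0 -> MISS (open row0); precharges=0
Acc 4: bank2 row2 -> MISS (open row2); precharges=1
Acc 5: bank1 row2 -> MISS (open row2); precharges=2
Acc 6: bank0 row1 -> MISS (open row1); precharges=3
Acc 7: bank0 row3 -> MISS (open row3); precharges=4
Acc 8: bank1 row4 -> MISS (open row4); precharges=5
Acc 9: bank0 row1 -> MISS (open row1); precharges=6
Acc 10: bank2 row2 -> HIT
Acc 11: bank2 row0 -> MISS (open row0); precharges=7
Acc 12: bank1 row0 -> MISS (open row0); precharges=8
Acc 13: bank0 row1 -> HIT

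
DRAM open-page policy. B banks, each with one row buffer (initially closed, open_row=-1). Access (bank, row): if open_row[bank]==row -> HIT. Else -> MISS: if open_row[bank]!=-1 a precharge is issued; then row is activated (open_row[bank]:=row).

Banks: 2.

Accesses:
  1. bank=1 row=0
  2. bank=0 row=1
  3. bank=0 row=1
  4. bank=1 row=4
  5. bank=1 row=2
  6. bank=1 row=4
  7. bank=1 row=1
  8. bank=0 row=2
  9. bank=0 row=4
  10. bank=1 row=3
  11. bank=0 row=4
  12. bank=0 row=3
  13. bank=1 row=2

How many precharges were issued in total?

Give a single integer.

Acc 1: bank1 row0 -> MISS (open row0); precharges=0
Acc 2: bank0 row1 -> MISS (open row1); precharges=0
Acc 3: bank0 row1 -> HIT
Acc 4: bank1 row4 -> MISS (open row4); precharges=1
Acc 5: bank1 row2 -> MISS (open row2); precharges=2
Acc 6: bank1 row4 -> MISS (open row4); precharges=3
Acc 7: bank1 row1 -> MISS (open row1); precharges=4
Acc 8: bank0 row2 -> MISS (open row2); precharges=5
Acc 9: bank0 row4 -> MISS (open row4); precharges=6
Acc 10: bank1 row3 -> MISS (open row3); precharges=7
Acc 11: bank0 row4 -> HIT
Acc 12: bank0 row3 -> MISS (open row3); precharges=8
Acc 13: bank1 row2 -> MISS (open row2); precharges=9

Answer: 9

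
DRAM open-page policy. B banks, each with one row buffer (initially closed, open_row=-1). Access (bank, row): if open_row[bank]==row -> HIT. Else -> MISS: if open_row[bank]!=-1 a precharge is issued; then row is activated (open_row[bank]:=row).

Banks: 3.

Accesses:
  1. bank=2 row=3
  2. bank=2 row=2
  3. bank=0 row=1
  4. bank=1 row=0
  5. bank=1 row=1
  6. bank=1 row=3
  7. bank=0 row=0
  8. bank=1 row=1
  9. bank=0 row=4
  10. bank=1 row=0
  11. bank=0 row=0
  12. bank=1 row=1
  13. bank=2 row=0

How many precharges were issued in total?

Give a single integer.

Answer: 10

Derivation:
Acc 1: bank2 row3 -> MISS (open row3); precharges=0
Acc 2: bank2 row2 -> MISS (open row2); precharges=1
Acc 3: bank0 row1 -> MISS (open row1); precharges=1
Acc 4: bank1 row0 -> MISS (open row0); precharges=1
Acc 5: bank1 row1 -> MISS (open row1); precharges=2
Acc 6: bank1 row3 -> MISS (open row3); precharges=3
Acc 7: bank0 row0 -> MISS (open row0); precharges=4
Acc 8: bank1 row1 -> MISS (open row1); precharges=5
Acc 9: bank0 row4 -> MISS (open row4); precharges=6
Acc 10: bank1 row0 -> MISS (open row0); precharges=7
Acc 11: bank0 row0 -> MISS (open row0); precharges=8
Acc 12: bank1 row1 -> MISS (open row1); precharges=9
Acc 13: bank2 row0 -> MISS (open row0); precharges=10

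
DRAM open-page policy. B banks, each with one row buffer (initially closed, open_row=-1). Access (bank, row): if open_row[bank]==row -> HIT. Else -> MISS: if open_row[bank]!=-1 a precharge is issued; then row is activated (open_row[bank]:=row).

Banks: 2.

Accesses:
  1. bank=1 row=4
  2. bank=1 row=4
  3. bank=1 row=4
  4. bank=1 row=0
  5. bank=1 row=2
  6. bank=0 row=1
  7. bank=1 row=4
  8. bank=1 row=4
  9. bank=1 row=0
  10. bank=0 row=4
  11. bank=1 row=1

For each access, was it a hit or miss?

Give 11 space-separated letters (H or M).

Acc 1: bank1 row4 -> MISS (open row4); precharges=0
Acc 2: bank1 row4 -> HIT
Acc 3: bank1 row4 -> HIT
Acc 4: bank1 row0 -> MISS (open row0); precharges=1
Acc 5: bank1 row2 -> MISS (open row2); precharges=2
Acc 6: bank0 row1 -> MISS (open row1); precharges=2
Acc 7: bank1 row4 -> MISS (open row4); precharges=3
Acc 8: bank1 row4 -> HIT
Acc 9: bank1 row0 -> MISS (open row0); precharges=4
Acc 10: bank0 row4 -> MISS (open row4); precharges=5
Acc 11: bank1 row1 -> MISS (open row1); precharges=6

Answer: M H H M M M M H M M M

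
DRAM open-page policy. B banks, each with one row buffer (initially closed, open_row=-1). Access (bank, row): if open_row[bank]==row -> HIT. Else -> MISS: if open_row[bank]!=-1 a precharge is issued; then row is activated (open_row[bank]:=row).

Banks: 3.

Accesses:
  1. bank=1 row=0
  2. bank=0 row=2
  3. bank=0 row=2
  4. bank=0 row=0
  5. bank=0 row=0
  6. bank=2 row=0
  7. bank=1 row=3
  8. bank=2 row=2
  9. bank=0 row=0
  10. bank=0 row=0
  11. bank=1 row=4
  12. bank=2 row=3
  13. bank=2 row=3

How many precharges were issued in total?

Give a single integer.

Answer: 5

Derivation:
Acc 1: bank1 row0 -> MISS (open row0); precharges=0
Acc 2: bank0 row2 -> MISS (open row2); precharges=0
Acc 3: bank0 row2 -> HIT
Acc 4: bank0 row0 -> MISS (open row0); precharges=1
Acc 5: bank0 row0 -> HIT
Acc 6: bank2 row0 -> MISS (open row0); precharges=1
Acc 7: bank1 row3 -> MISS (open row3); precharges=2
Acc 8: bank2 row2 -> MISS (open row2); precharges=3
Acc 9: bank0 row0 -> HIT
Acc 10: bank0 row0 -> HIT
Acc 11: bank1 row4 -> MISS (open row4); precharges=4
Acc 12: bank2 row3 -> MISS (open row3); precharges=5
Acc 13: bank2 row3 -> HIT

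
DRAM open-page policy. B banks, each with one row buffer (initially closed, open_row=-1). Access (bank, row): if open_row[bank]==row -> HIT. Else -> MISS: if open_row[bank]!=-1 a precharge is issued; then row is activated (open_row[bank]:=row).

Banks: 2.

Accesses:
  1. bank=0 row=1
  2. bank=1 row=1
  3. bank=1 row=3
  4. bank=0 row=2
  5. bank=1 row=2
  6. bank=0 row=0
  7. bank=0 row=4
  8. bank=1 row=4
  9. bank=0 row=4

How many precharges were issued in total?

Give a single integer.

Acc 1: bank0 row1 -> MISS (open row1); precharges=0
Acc 2: bank1 row1 -> MISS (open row1); precharges=0
Acc 3: bank1 row3 -> MISS (open row3); precharges=1
Acc 4: bank0 row2 -> MISS (open row2); precharges=2
Acc 5: bank1 row2 -> MISS (open row2); precharges=3
Acc 6: bank0 row0 -> MISS (open row0); precharges=4
Acc 7: bank0 row4 -> MISS (open row4); precharges=5
Acc 8: bank1 row4 -> MISS (open row4); precharges=6
Acc 9: bank0 row4 -> HIT

Answer: 6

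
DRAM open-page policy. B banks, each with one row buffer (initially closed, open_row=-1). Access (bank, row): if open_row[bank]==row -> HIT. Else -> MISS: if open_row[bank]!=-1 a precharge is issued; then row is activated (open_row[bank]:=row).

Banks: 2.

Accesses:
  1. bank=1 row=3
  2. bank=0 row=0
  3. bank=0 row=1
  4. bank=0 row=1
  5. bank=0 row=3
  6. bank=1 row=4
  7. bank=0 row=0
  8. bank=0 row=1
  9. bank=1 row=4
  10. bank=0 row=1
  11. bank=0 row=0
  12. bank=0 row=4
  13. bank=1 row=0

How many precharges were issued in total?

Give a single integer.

Answer: 8

Derivation:
Acc 1: bank1 row3 -> MISS (open row3); precharges=0
Acc 2: bank0 row0 -> MISS (open row0); precharges=0
Acc 3: bank0 row1 -> MISS (open row1); precharges=1
Acc 4: bank0 row1 -> HIT
Acc 5: bank0 row3 -> MISS (open row3); precharges=2
Acc 6: bank1 row4 -> MISS (open row4); precharges=3
Acc 7: bank0 row0 -> MISS (open row0); precharges=4
Acc 8: bank0 row1 -> MISS (open row1); precharges=5
Acc 9: bank1 row4 -> HIT
Acc 10: bank0 row1 -> HIT
Acc 11: bank0 row0 -> MISS (open row0); precharges=6
Acc 12: bank0 row4 -> MISS (open row4); precharges=7
Acc 13: bank1 row0 -> MISS (open row0); precharges=8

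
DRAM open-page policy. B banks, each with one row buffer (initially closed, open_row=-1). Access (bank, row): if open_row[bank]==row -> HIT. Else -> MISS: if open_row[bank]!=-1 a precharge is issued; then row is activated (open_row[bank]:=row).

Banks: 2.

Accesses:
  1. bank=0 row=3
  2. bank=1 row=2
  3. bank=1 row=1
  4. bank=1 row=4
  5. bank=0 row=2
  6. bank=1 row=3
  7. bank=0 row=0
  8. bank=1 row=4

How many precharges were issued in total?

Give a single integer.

Answer: 6

Derivation:
Acc 1: bank0 row3 -> MISS (open row3); precharges=0
Acc 2: bank1 row2 -> MISS (open row2); precharges=0
Acc 3: bank1 row1 -> MISS (open row1); precharges=1
Acc 4: bank1 row4 -> MISS (open row4); precharges=2
Acc 5: bank0 row2 -> MISS (open row2); precharges=3
Acc 6: bank1 row3 -> MISS (open row3); precharges=4
Acc 7: bank0 row0 -> MISS (open row0); precharges=5
Acc 8: bank1 row4 -> MISS (open row4); precharges=6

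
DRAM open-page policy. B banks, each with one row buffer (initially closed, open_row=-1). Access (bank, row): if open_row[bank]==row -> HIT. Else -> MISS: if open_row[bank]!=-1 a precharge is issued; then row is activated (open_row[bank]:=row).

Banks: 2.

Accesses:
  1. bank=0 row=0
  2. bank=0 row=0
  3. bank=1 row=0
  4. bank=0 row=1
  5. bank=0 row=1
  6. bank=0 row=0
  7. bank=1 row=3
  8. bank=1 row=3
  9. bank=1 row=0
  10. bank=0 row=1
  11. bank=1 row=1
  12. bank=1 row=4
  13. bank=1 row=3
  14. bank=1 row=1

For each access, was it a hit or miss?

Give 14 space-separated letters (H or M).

Acc 1: bank0 row0 -> MISS (open row0); precharges=0
Acc 2: bank0 row0 -> HIT
Acc 3: bank1 row0 -> MISS (open row0); precharges=0
Acc 4: bank0 row1 -> MISS (open row1); precharges=1
Acc 5: bank0 row1 -> HIT
Acc 6: bank0 row0 -> MISS (open row0); precharges=2
Acc 7: bank1 row3 -> MISS (open row3); precharges=3
Acc 8: bank1 row3 -> HIT
Acc 9: bank1 row0 -> MISS (open row0); precharges=4
Acc 10: bank0 row1 -> MISS (open row1); precharges=5
Acc 11: bank1 row1 -> MISS (open row1); precharges=6
Acc 12: bank1 row4 -> MISS (open row4); precharges=7
Acc 13: bank1 row3 -> MISS (open row3); precharges=8
Acc 14: bank1 row1 -> MISS (open row1); precharges=9

Answer: M H M M H M M H M M M M M M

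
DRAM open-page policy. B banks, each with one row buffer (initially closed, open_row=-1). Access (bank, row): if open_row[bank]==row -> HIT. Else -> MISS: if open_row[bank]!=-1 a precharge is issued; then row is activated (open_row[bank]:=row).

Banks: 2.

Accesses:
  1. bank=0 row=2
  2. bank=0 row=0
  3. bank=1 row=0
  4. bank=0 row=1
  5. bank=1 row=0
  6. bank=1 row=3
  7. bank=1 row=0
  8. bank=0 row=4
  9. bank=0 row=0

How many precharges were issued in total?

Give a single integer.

Acc 1: bank0 row2 -> MISS (open row2); precharges=0
Acc 2: bank0 row0 -> MISS (open row0); precharges=1
Acc 3: bank1 row0 -> MISS (open row0); precharges=1
Acc 4: bank0 row1 -> MISS (open row1); precharges=2
Acc 5: bank1 row0 -> HIT
Acc 6: bank1 row3 -> MISS (open row3); precharges=3
Acc 7: bank1 row0 -> MISS (open row0); precharges=4
Acc 8: bank0 row4 -> MISS (open row4); precharges=5
Acc 9: bank0 row0 -> MISS (open row0); precharges=6

Answer: 6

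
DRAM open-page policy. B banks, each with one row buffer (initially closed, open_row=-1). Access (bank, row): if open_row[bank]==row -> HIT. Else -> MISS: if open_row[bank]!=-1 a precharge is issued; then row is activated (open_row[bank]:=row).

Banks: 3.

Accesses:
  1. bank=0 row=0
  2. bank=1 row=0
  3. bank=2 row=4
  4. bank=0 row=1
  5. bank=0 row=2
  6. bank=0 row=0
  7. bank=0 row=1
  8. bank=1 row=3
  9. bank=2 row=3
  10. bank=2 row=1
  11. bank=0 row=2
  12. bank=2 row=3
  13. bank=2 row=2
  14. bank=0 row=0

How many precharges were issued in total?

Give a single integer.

Answer: 11

Derivation:
Acc 1: bank0 row0 -> MISS (open row0); precharges=0
Acc 2: bank1 row0 -> MISS (open row0); precharges=0
Acc 3: bank2 row4 -> MISS (open row4); precharges=0
Acc 4: bank0 row1 -> MISS (open row1); precharges=1
Acc 5: bank0 row2 -> MISS (open row2); precharges=2
Acc 6: bank0 row0 -> MISS (open row0); precharges=3
Acc 7: bank0 row1 -> MISS (open row1); precharges=4
Acc 8: bank1 row3 -> MISS (open row3); precharges=5
Acc 9: bank2 row3 -> MISS (open row3); precharges=6
Acc 10: bank2 row1 -> MISS (open row1); precharges=7
Acc 11: bank0 row2 -> MISS (open row2); precharges=8
Acc 12: bank2 row3 -> MISS (open row3); precharges=9
Acc 13: bank2 row2 -> MISS (open row2); precharges=10
Acc 14: bank0 row0 -> MISS (open row0); precharges=11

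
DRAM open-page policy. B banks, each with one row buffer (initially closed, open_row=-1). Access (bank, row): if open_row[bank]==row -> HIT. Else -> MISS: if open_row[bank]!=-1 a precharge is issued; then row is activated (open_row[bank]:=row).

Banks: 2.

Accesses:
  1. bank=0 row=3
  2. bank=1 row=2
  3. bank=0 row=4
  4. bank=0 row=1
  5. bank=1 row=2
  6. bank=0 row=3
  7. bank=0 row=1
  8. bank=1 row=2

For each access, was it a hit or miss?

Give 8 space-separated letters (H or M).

Acc 1: bank0 row3 -> MISS (open row3); precharges=0
Acc 2: bank1 row2 -> MISS (open row2); precharges=0
Acc 3: bank0 row4 -> MISS (open row4); precharges=1
Acc 4: bank0 row1 -> MISS (open row1); precharges=2
Acc 5: bank1 row2 -> HIT
Acc 6: bank0 row3 -> MISS (open row3); precharges=3
Acc 7: bank0 row1 -> MISS (open row1); precharges=4
Acc 8: bank1 row2 -> HIT

Answer: M M M M H M M H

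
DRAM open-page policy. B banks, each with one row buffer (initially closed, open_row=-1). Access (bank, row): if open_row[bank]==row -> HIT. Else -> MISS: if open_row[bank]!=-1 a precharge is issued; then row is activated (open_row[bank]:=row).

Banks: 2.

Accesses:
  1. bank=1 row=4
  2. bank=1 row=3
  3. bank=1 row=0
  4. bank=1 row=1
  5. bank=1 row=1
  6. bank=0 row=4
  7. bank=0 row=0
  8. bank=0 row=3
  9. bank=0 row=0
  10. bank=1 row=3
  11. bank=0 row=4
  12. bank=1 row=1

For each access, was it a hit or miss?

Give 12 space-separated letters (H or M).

Answer: M M M M H M M M M M M M

Derivation:
Acc 1: bank1 row4 -> MISS (open row4); precharges=0
Acc 2: bank1 row3 -> MISS (open row3); precharges=1
Acc 3: bank1 row0 -> MISS (open row0); precharges=2
Acc 4: bank1 row1 -> MISS (open row1); precharges=3
Acc 5: bank1 row1 -> HIT
Acc 6: bank0 row4 -> MISS (open row4); precharges=3
Acc 7: bank0 row0 -> MISS (open row0); precharges=4
Acc 8: bank0 row3 -> MISS (open row3); precharges=5
Acc 9: bank0 row0 -> MISS (open row0); precharges=6
Acc 10: bank1 row3 -> MISS (open row3); precharges=7
Acc 11: bank0 row4 -> MISS (open row4); precharges=8
Acc 12: bank1 row1 -> MISS (open row1); precharges=9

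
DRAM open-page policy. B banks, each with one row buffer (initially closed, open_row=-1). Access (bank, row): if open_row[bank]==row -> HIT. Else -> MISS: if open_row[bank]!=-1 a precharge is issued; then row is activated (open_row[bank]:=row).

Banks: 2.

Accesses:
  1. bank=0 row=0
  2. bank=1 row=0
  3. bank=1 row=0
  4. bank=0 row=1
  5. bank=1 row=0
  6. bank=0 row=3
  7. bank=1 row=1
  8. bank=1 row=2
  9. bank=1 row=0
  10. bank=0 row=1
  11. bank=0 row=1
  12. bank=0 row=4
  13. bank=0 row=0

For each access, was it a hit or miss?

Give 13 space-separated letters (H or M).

Answer: M M H M H M M M M M H M M

Derivation:
Acc 1: bank0 row0 -> MISS (open row0); precharges=0
Acc 2: bank1 row0 -> MISS (open row0); precharges=0
Acc 3: bank1 row0 -> HIT
Acc 4: bank0 row1 -> MISS (open row1); precharges=1
Acc 5: bank1 row0 -> HIT
Acc 6: bank0 row3 -> MISS (open row3); precharges=2
Acc 7: bank1 row1 -> MISS (open row1); precharges=3
Acc 8: bank1 row2 -> MISS (open row2); precharges=4
Acc 9: bank1 row0 -> MISS (open row0); precharges=5
Acc 10: bank0 row1 -> MISS (open row1); precharges=6
Acc 11: bank0 row1 -> HIT
Acc 12: bank0 row4 -> MISS (open row4); precharges=7
Acc 13: bank0 row0 -> MISS (open row0); precharges=8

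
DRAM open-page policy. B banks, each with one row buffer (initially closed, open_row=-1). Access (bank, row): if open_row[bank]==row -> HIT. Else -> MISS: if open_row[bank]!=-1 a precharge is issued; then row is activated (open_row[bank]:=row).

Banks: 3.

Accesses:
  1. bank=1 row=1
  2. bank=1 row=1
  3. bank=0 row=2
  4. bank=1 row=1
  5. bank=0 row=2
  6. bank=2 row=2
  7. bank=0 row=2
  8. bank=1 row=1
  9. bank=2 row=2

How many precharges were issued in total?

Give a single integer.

Answer: 0

Derivation:
Acc 1: bank1 row1 -> MISS (open row1); precharges=0
Acc 2: bank1 row1 -> HIT
Acc 3: bank0 row2 -> MISS (open row2); precharges=0
Acc 4: bank1 row1 -> HIT
Acc 5: bank0 row2 -> HIT
Acc 6: bank2 row2 -> MISS (open row2); precharges=0
Acc 7: bank0 row2 -> HIT
Acc 8: bank1 row1 -> HIT
Acc 9: bank2 row2 -> HIT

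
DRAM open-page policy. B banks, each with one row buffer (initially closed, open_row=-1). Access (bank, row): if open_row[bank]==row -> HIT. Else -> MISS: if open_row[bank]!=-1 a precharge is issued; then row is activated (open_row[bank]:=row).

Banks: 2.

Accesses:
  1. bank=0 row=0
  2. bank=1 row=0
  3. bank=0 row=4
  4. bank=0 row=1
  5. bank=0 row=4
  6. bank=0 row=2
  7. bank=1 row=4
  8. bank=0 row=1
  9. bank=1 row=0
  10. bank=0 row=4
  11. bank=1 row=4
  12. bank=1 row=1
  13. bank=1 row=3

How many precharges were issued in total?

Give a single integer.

Acc 1: bank0 row0 -> MISS (open row0); precharges=0
Acc 2: bank1 row0 -> MISS (open row0); precharges=0
Acc 3: bank0 row4 -> MISS (open row4); precharges=1
Acc 4: bank0 row1 -> MISS (open row1); precharges=2
Acc 5: bank0 row4 -> MISS (open row4); precharges=3
Acc 6: bank0 row2 -> MISS (open row2); precharges=4
Acc 7: bank1 row4 -> MISS (open row4); precharges=5
Acc 8: bank0 row1 -> MISS (open row1); precharges=6
Acc 9: bank1 row0 -> MISS (open row0); precharges=7
Acc 10: bank0 row4 -> MISS (open row4); precharges=8
Acc 11: bank1 row4 -> MISS (open row4); precharges=9
Acc 12: bank1 row1 -> MISS (open row1); precharges=10
Acc 13: bank1 row3 -> MISS (open row3); precharges=11

Answer: 11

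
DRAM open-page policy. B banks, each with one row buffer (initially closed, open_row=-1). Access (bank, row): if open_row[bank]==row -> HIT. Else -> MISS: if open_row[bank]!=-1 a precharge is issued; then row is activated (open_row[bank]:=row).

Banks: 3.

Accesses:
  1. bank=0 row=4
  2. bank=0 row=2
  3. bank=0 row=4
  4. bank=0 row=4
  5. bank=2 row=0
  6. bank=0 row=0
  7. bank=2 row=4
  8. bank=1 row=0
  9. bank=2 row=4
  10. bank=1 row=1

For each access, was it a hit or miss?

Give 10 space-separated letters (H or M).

Answer: M M M H M M M M H M

Derivation:
Acc 1: bank0 row4 -> MISS (open row4); precharges=0
Acc 2: bank0 row2 -> MISS (open row2); precharges=1
Acc 3: bank0 row4 -> MISS (open row4); precharges=2
Acc 4: bank0 row4 -> HIT
Acc 5: bank2 row0 -> MISS (open row0); precharges=2
Acc 6: bank0 row0 -> MISS (open row0); precharges=3
Acc 7: bank2 row4 -> MISS (open row4); precharges=4
Acc 8: bank1 row0 -> MISS (open row0); precharges=4
Acc 9: bank2 row4 -> HIT
Acc 10: bank1 row1 -> MISS (open row1); precharges=5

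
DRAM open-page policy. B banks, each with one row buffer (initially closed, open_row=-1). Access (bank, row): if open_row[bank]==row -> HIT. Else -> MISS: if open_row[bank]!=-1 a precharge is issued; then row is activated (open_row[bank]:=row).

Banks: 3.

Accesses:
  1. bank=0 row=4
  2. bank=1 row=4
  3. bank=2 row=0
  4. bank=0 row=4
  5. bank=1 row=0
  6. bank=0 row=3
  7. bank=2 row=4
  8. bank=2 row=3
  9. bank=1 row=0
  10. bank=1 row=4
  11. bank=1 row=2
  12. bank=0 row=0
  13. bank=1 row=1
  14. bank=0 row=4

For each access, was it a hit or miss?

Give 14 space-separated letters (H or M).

Answer: M M M H M M M M H M M M M M

Derivation:
Acc 1: bank0 row4 -> MISS (open row4); precharges=0
Acc 2: bank1 row4 -> MISS (open row4); precharges=0
Acc 3: bank2 row0 -> MISS (open row0); precharges=0
Acc 4: bank0 row4 -> HIT
Acc 5: bank1 row0 -> MISS (open row0); precharges=1
Acc 6: bank0 row3 -> MISS (open row3); precharges=2
Acc 7: bank2 row4 -> MISS (open row4); precharges=3
Acc 8: bank2 row3 -> MISS (open row3); precharges=4
Acc 9: bank1 row0 -> HIT
Acc 10: bank1 row4 -> MISS (open row4); precharges=5
Acc 11: bank1 row2 -> MISS (open row2); precharges=6
Acc 12: bank0 row0 -> MISS (open row0); precharges=7
Acc 13: bank1 row1 -> MISS (open row1); precharges=8
Acc 14: bank0 row4 -> MISS (open row4); precharges=9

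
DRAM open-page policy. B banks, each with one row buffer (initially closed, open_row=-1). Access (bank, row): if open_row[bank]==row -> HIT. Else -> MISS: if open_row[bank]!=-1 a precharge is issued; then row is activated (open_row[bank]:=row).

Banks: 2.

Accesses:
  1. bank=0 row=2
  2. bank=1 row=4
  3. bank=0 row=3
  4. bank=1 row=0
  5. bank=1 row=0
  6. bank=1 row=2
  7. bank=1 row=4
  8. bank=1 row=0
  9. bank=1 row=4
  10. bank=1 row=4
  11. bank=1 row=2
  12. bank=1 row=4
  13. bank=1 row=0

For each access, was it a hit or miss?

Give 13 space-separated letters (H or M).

Acc 1: bank0 row2 -> MISS (open row2); precharges=0
Acc 2: bank1 row4 -> MISS (open row4); precharges=0
Acc 3: bank0 row3 -> MISS (open row3); precharges=1
Acc 4: bank1 row0 -> MISS (open row0); precharges=2
Acc 5: bank1 row0 -> HIT
Acc 6: bank1 row2 -> MISS (open row2); precharges=3
Acc 7: bank1 row4 -> MISS (open row4); precharges=4
Acc 8: bank1 row0 -> MISS (open row0); precharges=5
Acc 9: bank1 row4 -> MISS (open row4); precharges=6
Acc 10: bank1 row4 -> HIT
Acc 11: bank1 row2 -> MISS (open row2); precharges=7
Acc 12: bank1 row4 -> MISS (open row4); precharges=8
Acc 13: bank1 row0 -> MISS (open row0); precharges=9

Answer: M M M M H M M M M H M M M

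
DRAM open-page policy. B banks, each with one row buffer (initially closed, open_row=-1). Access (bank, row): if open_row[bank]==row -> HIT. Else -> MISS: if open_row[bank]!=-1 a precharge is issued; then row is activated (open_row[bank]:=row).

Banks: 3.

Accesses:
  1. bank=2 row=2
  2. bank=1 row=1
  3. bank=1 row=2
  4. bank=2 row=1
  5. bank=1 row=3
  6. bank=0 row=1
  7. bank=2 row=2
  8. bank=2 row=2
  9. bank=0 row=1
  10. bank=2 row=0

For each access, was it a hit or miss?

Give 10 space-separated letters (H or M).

Acc 1: bank2 row2 -> MISS (open row2); precharges=0
Acc 2: bank1 row1 -> MISS (open row1); precharges=0
Acc 3: bank1 row2 -> MISS (open row2); precharges=1
Acc 4: bank2 row1 -> MISS (open row1); precharges=2
Acc 5: bank1 row3 -> MISS (open row3); precharges=3
Acc 6: bank0 row1 -> MISS (open row1); precharges=3
Acc 7: bank2 row2 -> MISS (open row2); precharges=4
Acc 8: bank2 row2 -> HIT
Acc 9: bank0 row1 -> HIT
Acc 10: bank2 row0 -> MISS (open row0); precharges=5

Answer: M M M M M M M H H M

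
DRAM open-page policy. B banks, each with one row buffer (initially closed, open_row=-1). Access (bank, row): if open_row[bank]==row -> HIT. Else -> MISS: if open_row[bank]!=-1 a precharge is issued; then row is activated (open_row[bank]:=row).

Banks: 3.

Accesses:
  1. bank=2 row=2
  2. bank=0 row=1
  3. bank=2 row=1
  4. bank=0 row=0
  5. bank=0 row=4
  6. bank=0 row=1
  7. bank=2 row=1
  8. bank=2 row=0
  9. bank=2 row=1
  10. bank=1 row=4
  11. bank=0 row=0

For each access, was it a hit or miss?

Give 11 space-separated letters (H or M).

Answer: M M M M M M H M M M M

Derivation:
Acc 1: bank2 row2 -> MISS (open row2); precharges=0
Acc 2: bank0 row1 -> MISS (open row1); precharges=0
Acc 3: bank2 row1 -> MISS (open row1); precharges=1
Acc 4: bank0 row0 -> MISS (open row0); precharges=2
Acc 5: bank0 row4 -> MISS (open row4); precharges=3
Acc 6: bank0 row1 -> MISS (open row1); precharges=4
Acc 7: bank2 row1 -> HIT
Acc 8: bank2 row0 -> MISS (open row0); precharges=5
Acc 9: bank2 row1 -> MISS (open row1); precharges=6
Acc 10: bank1 row4 -> MISS (open row4); precharges=6
Acc 11: bank0 row0 -> MISS (open row0); precharges=7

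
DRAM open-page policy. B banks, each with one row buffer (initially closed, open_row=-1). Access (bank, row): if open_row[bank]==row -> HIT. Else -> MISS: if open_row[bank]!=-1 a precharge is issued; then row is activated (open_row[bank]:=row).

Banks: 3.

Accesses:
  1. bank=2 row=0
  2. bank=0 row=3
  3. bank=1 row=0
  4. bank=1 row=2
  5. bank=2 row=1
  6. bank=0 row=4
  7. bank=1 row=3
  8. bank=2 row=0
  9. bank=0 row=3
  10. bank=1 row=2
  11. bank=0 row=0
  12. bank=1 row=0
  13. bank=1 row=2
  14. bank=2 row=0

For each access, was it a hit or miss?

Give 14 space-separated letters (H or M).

Acc 1: bank2 row0 -> MISS (open row0); precharges=0
Acc 2: bank0 row3 -> MISS (open row3); precharges=0
Acc 3: bank1 row0 -> MISS (open row0); precharges=0
Acc 4: bank1 row2 -> MISS (open row2); precharges=1
Acc 5: bank2 row1 -> MISS (open row1); precharges=2
Acc 6: bank0 row4 -> MISS (open row4); precharges=3
Acc 7: bank1 row3 -> MISS (open row3); precharges=4
Acc 8: bank2 row0 -> MISS (open row0); precharges=5
Acc 9: bank0 row3 -> MISS (open row3); precharges=6
Acc 10: bank1 row2 -> MISS (open row2); precharges=7
Acc 11: bank0 row0 -> MISS (open row0); precharges=8
Acc 12: bank1 row0 -> MISS (open row0); precharges=9
Acc 13: bank1 row2 -> MISS (open row2); precharges=10
Acc 14: bank2 row0 -> HIT

Answer: M M M M M M M M M M M M M H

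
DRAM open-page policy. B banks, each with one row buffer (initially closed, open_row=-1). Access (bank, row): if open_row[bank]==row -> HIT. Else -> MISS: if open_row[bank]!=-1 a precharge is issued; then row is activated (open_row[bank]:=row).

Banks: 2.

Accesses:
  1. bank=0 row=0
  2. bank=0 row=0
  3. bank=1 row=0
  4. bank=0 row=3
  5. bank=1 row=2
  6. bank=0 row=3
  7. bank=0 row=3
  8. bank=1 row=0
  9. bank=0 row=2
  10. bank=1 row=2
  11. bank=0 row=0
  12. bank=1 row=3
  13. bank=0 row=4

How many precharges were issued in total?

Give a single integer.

Acc 1: bank0 row0 -> MISS (open row0); precharges=0
Acc 2: bank0 row0 -> HIT
Acc 3: bank1 row0 -> MISS (open row0); precharges=0
Acc 4: bank0 row3 -> MISS (open row3); precharges=1
Acc 5: bank1 row2 -> MISS (open row2); precharges=2
Acc 6: bank0 row3 -> HIT
Acc 7: bank0 row3 -> HIT
Acc 8: bank1 row0 -> MISS (open row0); precharges=3
Acc 9: bank0 row2 -> MISS (open row2); precharges=4
Acc 10: bank1 row2 -> MISS (open row2); precharges=5
Acc 11: bank0 row0 -> MISS (open row0); precharges=6
Acc 12: bank1 row3 -> MISS (open row3); precharges=7
Acc 13: bank0 row4 -> MISS (open row4); precharges=8

Answer: 8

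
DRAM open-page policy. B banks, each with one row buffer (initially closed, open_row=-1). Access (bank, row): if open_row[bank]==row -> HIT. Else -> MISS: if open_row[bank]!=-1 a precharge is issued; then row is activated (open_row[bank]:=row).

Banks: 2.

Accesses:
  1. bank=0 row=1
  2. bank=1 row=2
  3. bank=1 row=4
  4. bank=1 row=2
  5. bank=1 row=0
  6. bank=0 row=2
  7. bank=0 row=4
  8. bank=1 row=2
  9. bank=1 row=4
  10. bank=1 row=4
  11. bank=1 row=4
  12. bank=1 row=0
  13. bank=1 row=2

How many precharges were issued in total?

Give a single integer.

Acc 1: bank0 row1 -> MISS (open row1); precharges=0
Acc 2: bank1 row2 -> MISS (open row2); precharges=0
Acc 3: bank1 row4 -> MISS (open row4); precharges=1
Acc 4: bank1 row2 -> MISS (open row2); precharges=2
Acc 5: bank1 row0 -> MISS (open row0); precharges=3
Acc 6: bank0 row2 -> MISS (open row2); precharges=4
Acc 7: bank0 row4 -> MISS (open row4); precharges=5
Acc 8: bank1 row2 -> MISS (open row2); precharges=6
Acc 9: bank1 row4 -> MISS (open row4); precharges=7
Acc 10: bank1 row4 -> HIT
Acc 11: bank1 row4 -> HIT
Acc 12: bank1 row0 -> MISS (open row0); precharges=8
Acc 13: bank1 row2 -> MISS (open row2); precharges=9

Answer: 9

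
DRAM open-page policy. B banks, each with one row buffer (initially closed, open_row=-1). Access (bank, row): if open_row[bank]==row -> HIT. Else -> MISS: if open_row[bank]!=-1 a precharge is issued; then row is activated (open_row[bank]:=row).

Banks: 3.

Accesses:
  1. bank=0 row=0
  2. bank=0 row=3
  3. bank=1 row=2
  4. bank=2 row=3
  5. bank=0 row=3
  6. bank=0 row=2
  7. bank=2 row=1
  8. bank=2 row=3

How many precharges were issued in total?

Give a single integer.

Answer: 4

Derivation:
Acc 1: bank0 row0 -> MISS (open row0); precharges=0
Acc 2: bank0 row3 -> MISS (open row3); precharges=1
Acc 3: bank1 row2 -> MISS (open row2); precharges=1
Acc 4: bank2 row3 -> MISS (open row3); precharges=1
Acc 5: bank0 row3 -> HIT
Acc 6: bank0 row2 -> MISS (open row2); precharges=2
Acc 7: bank2 row1 -> MISS (open row1); precharges=3
Acc 8: bank2 row3 -> MISS (open row3); precharges=4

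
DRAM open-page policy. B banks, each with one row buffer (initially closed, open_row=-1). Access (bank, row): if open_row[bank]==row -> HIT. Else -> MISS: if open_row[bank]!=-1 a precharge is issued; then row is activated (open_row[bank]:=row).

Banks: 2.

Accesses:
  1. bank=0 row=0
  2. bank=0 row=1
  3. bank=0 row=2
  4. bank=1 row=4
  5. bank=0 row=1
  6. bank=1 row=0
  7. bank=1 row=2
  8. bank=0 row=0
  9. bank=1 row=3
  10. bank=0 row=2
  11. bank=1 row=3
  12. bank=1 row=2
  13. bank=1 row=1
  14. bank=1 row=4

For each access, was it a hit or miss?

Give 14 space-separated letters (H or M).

Acc 1: bank0 row0 -> MISS (open row0); precharges=0
Acc 2: bank0 row1 -> MISS (open row1); precharges=1
Acc 3: bank0 row2 -> MISS (open row2); precharges=2
Acc 4: bank1 row4 -> MISS (open row4); precharges=2
Acc 5: bank0 row1 -> MISS (open row1); precharges=3
Acc 6: bank1 row0 -> MISS (open row0); precharges=4
Acc 7: bank1 row2 -> MISS (open row2); precharges=5
Acc 8: bank0 row0 -> MISS (open row0); precharges=6
Acc 9: bank1 row3 -> MISS (open row3); precharges=7
Acc 10: bank0 row2 -> MISS (open row2); precharges=8
Acc 11: bank1 row3 -> HIT
Acc 12: bank1 row2 -> MISS (open row2); precharges=9
Acc 13: bank1 row1 -> MISS (open row1); precharges=10
Acc 14: bank1 row4 -> MISS (open row4); precharges=11

Answer: M M M M M M M M M M H M M M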